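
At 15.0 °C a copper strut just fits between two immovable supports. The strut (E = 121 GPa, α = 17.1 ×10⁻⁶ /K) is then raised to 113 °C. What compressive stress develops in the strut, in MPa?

203 MPa

ΔT = 98.00 K. Constrained thermal stress σ = E·α·ΔT = 121.0×10³ MPa × 17.1×10⁻⁶ × 98.00 = 203 MPa (compressive).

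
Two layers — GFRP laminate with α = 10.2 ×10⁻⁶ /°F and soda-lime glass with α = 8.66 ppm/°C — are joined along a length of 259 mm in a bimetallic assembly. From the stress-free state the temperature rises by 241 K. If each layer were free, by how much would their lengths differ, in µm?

GFRP laminate: α = 10.2×10⁻⁶/°F × 9/5 = 18.4×10⁻⁶/K.
Δα = |18.4 − 8.66|×10⁻⁶/K = 9.70×10⁻⁶/K.
ΔL_mismatch = Δα·L·ΔT = 9.70×10⁻⁶ × 259.0 mm × 241.0 K = 605 µm.

605 µm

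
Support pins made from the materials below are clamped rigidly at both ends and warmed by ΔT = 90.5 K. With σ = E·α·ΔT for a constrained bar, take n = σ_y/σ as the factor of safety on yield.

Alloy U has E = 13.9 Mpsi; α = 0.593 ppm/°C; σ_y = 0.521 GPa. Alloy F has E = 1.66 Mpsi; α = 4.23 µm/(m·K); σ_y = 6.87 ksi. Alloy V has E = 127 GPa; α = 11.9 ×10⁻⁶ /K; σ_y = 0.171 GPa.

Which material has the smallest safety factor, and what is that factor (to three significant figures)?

With everything in SI (GPa, ×10⁻⁶/K, MPa):
  alloy U: E = 95.84, α = 0.593, σ_y = 521.0 → σ = 5.14 MPa, n = 101
  alloy F: E = 11.45, α = 4.23, σ_y = 47.37 → σ = 4.38 MPa, n = 10.8
  alloy V: E = 127.0, α = 11.9, σ_y = 171.0 → σ = 137 MPa, n = 1.25
Smallest n: alloy V with n = 1.25.

alloy V, n = 1.25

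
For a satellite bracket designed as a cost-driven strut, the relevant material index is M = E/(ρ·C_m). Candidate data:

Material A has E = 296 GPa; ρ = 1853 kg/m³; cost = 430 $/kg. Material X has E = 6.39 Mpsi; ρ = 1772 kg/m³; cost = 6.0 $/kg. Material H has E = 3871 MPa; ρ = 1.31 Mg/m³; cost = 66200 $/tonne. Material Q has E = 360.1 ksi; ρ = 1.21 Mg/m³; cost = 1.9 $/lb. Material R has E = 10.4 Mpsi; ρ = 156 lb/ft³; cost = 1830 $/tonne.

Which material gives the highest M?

material R

Convert each candidate to consistent units, then evaluate M:
  material A: E = 296.0 GPa, ρ = 1853 kg/m³, cost = 430.0 $/kg
  material X: E = 44.06 GPa, ρ = 1772 kg/m³, cost = 6.000 $/kg
  material H: E = 3.871 GPa, ρ = 1310 kg/m³, cost = 66.20 $/kg
  material Q: E = 2.483 GPa, ρ = 1210 kg/m³, cost = 4.189 $/kg
  material R: E = 71.71 GPa, ρ = 2499 kg/m³, cost = 1.830 $/kg
  material R: M = 15.7 MN·m per $
  material X: M = 4.14 MN·m per $
  material Q: M = 0.490 MN·m per $
  material A: M = 0.371 MN·m per $
  material H: M = 0.0446 MN·m per $
Material R has the largest M.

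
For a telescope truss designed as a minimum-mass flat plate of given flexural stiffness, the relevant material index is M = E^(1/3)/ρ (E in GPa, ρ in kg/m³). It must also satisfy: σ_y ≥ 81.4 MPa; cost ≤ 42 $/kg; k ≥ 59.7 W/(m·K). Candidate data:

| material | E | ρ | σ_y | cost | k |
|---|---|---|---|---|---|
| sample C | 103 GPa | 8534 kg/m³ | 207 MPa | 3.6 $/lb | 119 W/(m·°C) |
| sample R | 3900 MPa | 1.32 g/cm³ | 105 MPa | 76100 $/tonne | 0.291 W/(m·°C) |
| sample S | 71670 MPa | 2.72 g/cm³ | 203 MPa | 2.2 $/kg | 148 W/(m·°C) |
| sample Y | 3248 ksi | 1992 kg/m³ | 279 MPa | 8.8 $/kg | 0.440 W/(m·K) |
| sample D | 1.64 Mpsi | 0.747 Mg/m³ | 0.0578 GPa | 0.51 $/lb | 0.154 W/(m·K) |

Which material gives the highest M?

sample S

Screen on constraints: σ_y ≥ 81.4 MPa; cost ≤ 42 $/kg; k ≥ 59.7 W/(m·K). Survivors: sample C, sample S.
Putting every candidate on a common basis:
  sample C: E = 103.0 GPa, ρ = 8534 kg/m³
  sample S: E = 71.67 GPa, ρ = 2720 kg/m³
  sample S: M = 1.53×10⁻³
  sample C: M = 0.549×10⁻³
The maximum is for sample S.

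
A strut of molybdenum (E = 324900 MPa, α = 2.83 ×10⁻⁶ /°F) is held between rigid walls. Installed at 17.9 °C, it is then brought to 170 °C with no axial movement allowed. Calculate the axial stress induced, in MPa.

252 MPa

E = 324900 MPa = 324.9 GPa.
α = 2.83×10⁻⁶/°F × 9/5 = 5.09×10⁻⁶/K.
ΔT = 152.1 K. Constrained thermal stress σ = E·α·ΔT = 324.9×10³ MPa × 5.09×10⁻⁶ × 152.1 = 252 MPa (compressive).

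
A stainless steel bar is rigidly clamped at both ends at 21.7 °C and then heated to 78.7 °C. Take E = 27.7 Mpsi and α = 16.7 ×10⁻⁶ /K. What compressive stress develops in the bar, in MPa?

E = 27.7 Mpsi = 191.0 GPa.
ΔT = 57.00 K. Constrained thermal stress σ = E·α·ΔT = 191.0×10³ MPa × 16.7×10⁻⁶ × 57.00 = 182 MPa (compressive).

182 MPa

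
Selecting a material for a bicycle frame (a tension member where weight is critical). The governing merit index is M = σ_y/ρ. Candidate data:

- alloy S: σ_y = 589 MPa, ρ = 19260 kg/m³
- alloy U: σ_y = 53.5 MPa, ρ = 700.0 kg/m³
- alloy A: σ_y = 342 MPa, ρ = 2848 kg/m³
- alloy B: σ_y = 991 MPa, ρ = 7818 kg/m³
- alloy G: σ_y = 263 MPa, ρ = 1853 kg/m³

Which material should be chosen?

alloy G

Per-candidate index values:
  alloy G: M = 142 kN·m/kg
  alloy B: M = 127 kN·m/kg
  alloy A: M = 120 kN·m/kg
  alloy U: M = 76.4 kN·m/kg
  alloy S: M = 30.6 kN·m/kg
The maximum is for alloy G.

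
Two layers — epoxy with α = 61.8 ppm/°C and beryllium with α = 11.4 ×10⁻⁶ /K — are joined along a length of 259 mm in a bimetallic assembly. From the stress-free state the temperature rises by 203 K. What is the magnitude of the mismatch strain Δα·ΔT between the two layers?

Δα = |61.8 − 11.4|×10⁻⁶/K = 50.4×10⁻⁶/K.
Mismatch strain = Δα·ΔT = 50.4×10⁻⁶ × 203.0 = 0.0102.

0.0102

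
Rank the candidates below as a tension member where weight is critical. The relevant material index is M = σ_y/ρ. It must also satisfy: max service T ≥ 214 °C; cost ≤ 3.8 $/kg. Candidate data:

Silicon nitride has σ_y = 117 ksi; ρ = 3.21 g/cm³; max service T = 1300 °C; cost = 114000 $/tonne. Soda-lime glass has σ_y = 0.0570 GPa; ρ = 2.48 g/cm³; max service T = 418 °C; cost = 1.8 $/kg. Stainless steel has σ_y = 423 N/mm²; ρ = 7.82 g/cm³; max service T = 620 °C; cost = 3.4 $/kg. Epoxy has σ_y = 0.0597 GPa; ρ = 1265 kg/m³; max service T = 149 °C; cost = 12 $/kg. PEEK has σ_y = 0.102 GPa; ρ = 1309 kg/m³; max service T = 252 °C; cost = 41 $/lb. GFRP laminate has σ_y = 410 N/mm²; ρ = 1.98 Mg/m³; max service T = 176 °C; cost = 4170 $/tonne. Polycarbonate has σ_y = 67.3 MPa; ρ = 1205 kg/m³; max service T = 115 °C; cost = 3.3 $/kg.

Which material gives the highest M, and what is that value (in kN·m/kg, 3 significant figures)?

Screen on constraints: max service T ≥ 214 °C; cost ≤ 3.8 $/kg. Survivors: soda-lime glass, stainless steel.
Convert each candidate to consistent units, then evaluate M:
  soda-lime glass: σ_y = 57.00 MPa, ρ = 2480 kg/m³
  stainless steel: σ_y = 423.0 MPa, ρ = 7820 kg/m³
  stainless steel: M = 54.1 kN·m/kg
  soda-lime glass: M = 23.0 kN·m/kg
Stainless steel has the largest M.

stainless steel, M = 54.1 kN·m/kg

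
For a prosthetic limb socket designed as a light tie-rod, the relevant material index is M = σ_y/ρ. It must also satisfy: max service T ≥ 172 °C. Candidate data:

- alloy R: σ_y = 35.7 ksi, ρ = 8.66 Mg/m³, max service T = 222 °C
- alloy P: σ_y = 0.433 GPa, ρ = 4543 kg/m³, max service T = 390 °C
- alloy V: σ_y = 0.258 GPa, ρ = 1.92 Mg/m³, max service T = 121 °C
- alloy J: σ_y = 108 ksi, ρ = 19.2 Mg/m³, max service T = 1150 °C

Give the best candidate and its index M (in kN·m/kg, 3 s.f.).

Screen on constraints: max service T ≥ 172 °C. Survivors: alloy R, alloy P, alloy J.
Convert each candidate to consistent units, then evaluate M:
  alloy R: σ_y = 246.1 MPa, ρ = 8660 kg/m³
  alloy P: σ_y = 433.0 MPa, ρ = 4543 kg/m³
  alloy J: σ_y = 744.6 MPa, ρ = 19200 kg/m³
  alloy P: M = 95.3 kN·m/kg
  alloy J: M = 38.8 kN·m/kg
  alloy R: M = 28.4 kN·m/kg
Alloy P ranks first.

alloy P, M = 95.3 kN·m/kg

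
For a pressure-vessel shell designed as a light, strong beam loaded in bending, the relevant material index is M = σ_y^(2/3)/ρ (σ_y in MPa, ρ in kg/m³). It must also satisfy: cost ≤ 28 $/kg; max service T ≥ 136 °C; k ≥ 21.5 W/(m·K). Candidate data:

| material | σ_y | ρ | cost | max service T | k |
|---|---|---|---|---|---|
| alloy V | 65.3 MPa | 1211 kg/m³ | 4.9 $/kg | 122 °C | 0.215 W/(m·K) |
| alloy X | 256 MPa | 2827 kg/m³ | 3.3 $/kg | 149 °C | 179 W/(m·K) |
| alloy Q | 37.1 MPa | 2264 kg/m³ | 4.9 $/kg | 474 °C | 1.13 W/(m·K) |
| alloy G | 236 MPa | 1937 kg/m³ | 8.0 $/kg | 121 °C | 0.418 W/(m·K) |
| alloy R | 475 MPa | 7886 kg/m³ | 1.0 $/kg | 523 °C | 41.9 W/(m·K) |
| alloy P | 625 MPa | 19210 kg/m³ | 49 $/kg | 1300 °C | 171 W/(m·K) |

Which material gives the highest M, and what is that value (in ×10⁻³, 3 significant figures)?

Screen on constraints: cost ≤ 28 $/kg; max service T ≥ 136 °C; k ≥ 21.5 W/(m·K). Survivors: alloy X, alloy R.
Computing M directly (units already consistent):
  alloy X: M = 14.3×10⁻³
  alloy R: M = 7.72×10⁻³
Alloy X has the largest M.

alloy X, M = 14.3×10⁻³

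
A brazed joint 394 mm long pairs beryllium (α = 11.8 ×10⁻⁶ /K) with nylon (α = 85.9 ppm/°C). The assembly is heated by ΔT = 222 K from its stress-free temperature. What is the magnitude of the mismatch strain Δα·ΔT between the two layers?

Δα = |11.8 − 85.9|×10⁻⁶/K = 74.1×10⁻⁶/K.
Mismatch strain = Δα·ΔT = 74.1×10⁻⁶ × 222.0 = 0.0165.

0.0165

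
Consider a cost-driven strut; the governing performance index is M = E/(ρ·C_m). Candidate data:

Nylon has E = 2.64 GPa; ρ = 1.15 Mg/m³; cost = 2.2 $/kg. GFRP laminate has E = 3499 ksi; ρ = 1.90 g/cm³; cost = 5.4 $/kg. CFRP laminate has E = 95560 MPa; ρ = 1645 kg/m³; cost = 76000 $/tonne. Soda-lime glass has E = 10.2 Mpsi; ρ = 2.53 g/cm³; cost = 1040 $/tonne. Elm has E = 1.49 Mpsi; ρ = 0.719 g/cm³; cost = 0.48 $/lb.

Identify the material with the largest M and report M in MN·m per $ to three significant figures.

soda-lime glass, M = 26.7 MN·m per $

Putting every candidate on a common basis:
  nylon: E = 2.640 GPa, ρ = 1150 kg/m³, cost = 2.200 $/kg
  GFRP laminate: E = 24.12 GPa, ρ = 1900 kg/m³, cost = 5.400 $/kg
  CFRP laminate: E = 95.56 GPa, ρ = 1645 kg/m³, cost = 76.00 $/kg
  soda-lime glass: E = 70.33 GPa, ρ = 2530 kg/m³, cost = 1.040 $/kg
  elm: E = 10.27 GPa, ρ = 719.0 kg/m³, cost = 1.058 $/kg
  soda-lime glass: M = 26.7 MN·m per $
  elm: M = 13.5 MN·m per $
  GFRP laminate: M = 2.35 MN·m per $
  nylon: M = 1.04 MN·m per $
  CFRP laminate: M = 0.764 MN·m per $
The maximum is for soda-lime glass.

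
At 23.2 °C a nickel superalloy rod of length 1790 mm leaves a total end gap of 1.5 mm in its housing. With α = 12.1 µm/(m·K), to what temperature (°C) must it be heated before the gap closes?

α·L₀·ΔT = 1.5 mm ⇒ ΔT = 1.5 / (12.1×10⁻⁶ × 1790.0) = 69.26 K.
T = 23.2 + 69.26 = 92.46 °C.

92.5 °C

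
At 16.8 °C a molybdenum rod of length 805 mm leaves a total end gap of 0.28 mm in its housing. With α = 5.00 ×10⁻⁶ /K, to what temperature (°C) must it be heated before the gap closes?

86.4 °C

α·L₀·ΔT = 0.28 mm ⇒ ΔT = 0.28 / (5.00×10⁻⁶ × 805.0) = 69.57 K.
T = 16.8 + 69.57 = 86.37 °C.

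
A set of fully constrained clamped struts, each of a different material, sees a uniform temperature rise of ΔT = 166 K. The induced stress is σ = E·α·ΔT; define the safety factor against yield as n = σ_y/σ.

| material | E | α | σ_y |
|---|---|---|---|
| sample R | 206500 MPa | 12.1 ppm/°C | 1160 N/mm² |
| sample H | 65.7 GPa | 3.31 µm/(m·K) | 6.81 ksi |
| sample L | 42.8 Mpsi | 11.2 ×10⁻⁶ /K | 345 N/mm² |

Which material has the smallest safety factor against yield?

Converting E to GPa, α to ×10⁻⁶/K, σ_y to MPa, then σ and n for each:
  sample R: E = 206.5, α = 12.1, σ_y = 1160 → σ = 415 MPa, n = 2.80
  sample H: E = 65.70, α = 3.31, σ_y = 46.95 → σ = 36.1 MPa, n = 1.30
  sample L: E = 295.1, α = 11.2, σ_y = 345.0 → σ = 549 MPa, n = 0.629
Smallest n: sample L with n = 0.629.

sample L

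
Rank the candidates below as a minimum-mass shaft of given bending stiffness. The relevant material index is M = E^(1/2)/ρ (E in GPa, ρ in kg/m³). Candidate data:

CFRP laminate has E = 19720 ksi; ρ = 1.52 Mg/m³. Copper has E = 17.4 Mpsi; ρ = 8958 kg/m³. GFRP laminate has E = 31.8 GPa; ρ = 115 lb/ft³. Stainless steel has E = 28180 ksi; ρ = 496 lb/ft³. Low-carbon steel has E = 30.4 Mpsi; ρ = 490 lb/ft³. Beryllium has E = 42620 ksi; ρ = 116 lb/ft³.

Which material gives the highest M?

beryllium

In SI units:
  CFRP laminate: E = 136.0 GPa, ρ = 1520 kg/m³
  copper: E = 120.0 GPa, ρ = 8958 kg/m³
  GFRP laminate: E = 31.80 GPa, ρ = 1842 kg/m³
  stainless steel: E = 194.3 GPa, ρ = 7945 kg/m³
  low-carbon steel: E = 209.6 GPa, ρ = 7849 kg/m³
  beryllium: E = 293.9 GPa, ρ = 1858 kg/m³
  beryllium: M = 9.23×10⁻³
  CFRP laminate: M = 7.67×10⁻³
  GFRP laminate: M = 3.06×10⁻³
  low-carbon steel: M = 1.84×10⁻³
  stainless steel: M = 1.75×10⁻³
  copper: M = 1.22×10⁻³
Beryllium has the largest M.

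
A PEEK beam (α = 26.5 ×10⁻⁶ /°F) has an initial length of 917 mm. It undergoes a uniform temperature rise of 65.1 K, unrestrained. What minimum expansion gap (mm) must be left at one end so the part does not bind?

Convert α: 26.5×10⁻⁶/°F × (9/5) = 47.7×10⁻⁶/K.
ΔL = α·L₀·ΔT = 47.7×10⁻⁶ × 917 mm × 65.10 K = 2.85 mm.

2.85 mm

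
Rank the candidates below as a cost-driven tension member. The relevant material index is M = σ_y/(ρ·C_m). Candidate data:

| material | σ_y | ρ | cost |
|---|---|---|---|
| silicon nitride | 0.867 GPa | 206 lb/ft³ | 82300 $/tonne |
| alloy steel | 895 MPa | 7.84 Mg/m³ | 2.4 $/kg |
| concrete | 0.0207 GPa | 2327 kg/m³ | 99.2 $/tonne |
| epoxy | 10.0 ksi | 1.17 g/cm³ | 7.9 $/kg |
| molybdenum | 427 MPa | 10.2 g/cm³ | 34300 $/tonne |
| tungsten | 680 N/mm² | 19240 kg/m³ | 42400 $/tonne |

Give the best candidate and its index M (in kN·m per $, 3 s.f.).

After converting to SI:
  silicon nitride: σ_y = 867.0 MPa, ρ = 3300 kg/m³, cost = 82.30 $/kg
  alloy steel: σ_y = 895.0 MPa, ρ = 7840 kg/m³, cost = 2.400 $/kg
  concrete: σ_y = 20.70 MPa, ρ = 2327 kg/m³, cost = 0.09920 $/kg
  epoxy: σ_y = 68.95 MPa, ρ = 1170 kg/m³, cost = 7.900 $/kg
  molybdenum: σ_y = 427.0 MPa, ρ = 10200 kg/m³, cost = 34.30 $/kg
  tungsten: σ_y = 680.0 MPa, ρ = 19240 kg/m³, cost = 42.40 $/kg
  concrete: M = 89.7 kN·m per $
  alloy steel: M = 47.6 kN·m per $
  epoxy: M = 7.46 kN·m per $
  silicon nitride: M = 3.19 kN·m per $
  molybdenum: M = 1.22 kN·m per $
  tungsten: M = 0.834 kN·m per $
Highest index: concrete.

concrete, M = 89.7 kN·m per $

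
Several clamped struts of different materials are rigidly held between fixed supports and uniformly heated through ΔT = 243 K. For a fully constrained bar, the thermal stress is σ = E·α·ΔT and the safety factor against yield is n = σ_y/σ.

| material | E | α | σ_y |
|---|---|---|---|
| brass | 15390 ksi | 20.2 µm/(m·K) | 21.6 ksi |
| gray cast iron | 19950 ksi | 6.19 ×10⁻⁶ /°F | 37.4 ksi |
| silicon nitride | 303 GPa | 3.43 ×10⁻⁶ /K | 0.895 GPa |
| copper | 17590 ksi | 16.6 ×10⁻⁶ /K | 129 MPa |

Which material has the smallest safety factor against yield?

copper

In consistent units (E in GPa, α in ×10⁻⁶/K, σ_y in MPa):
  brass: E = 106.1, α = 20.2, σ_y = 148.9 → σ = 521 MPa, n = 0.286
  gray cast iron: E = 137.6, α = 11.1, σ_y = 257.9 → σ = 372 MPa, n = 0.692
  silicon nitride: E = 303.0, α = 3.43, σ_y = 895.0 → σ = 253 MPa, n = 3.54
  copper: E = 121.3, α = 16.6, σ_y = 129.0 → σ = 489 MPa, n = 0.264
The minimum is copper at n = 0.264.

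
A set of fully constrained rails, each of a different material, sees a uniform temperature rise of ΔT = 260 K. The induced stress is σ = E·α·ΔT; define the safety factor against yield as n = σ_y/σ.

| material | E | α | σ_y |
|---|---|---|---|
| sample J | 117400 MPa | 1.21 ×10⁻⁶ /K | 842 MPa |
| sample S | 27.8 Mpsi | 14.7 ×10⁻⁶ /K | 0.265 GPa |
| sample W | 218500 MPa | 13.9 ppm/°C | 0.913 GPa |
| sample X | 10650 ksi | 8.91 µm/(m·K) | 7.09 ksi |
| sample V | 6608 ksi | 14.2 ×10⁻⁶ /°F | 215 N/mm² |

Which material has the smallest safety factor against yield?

sample X

Per material, after unit conversion:
  sample J: E = 117.4, α = 1.21, σ_y = 842.0 → σ = 36.9 MPa, n = 22.8
  sample S: E = 191.7, α = 14.7, σ_y = 265.0 → σ = 733 MPa, n = 0.362
  sample W: E = 218.5, α = 13.9, σ_y = 913.0 → σ = 790 MPa, n = 1.16
  sample X: E = 73.43, α = 8.91, σ_y = 48.88 → σ = 170 MPa, n = 0.287
  sample V: E = 45.56, α = 25.6, σ_y = 215.0 → σ = 303 MPa, n = 0.710
Smallest n: sample X with n = 0.287.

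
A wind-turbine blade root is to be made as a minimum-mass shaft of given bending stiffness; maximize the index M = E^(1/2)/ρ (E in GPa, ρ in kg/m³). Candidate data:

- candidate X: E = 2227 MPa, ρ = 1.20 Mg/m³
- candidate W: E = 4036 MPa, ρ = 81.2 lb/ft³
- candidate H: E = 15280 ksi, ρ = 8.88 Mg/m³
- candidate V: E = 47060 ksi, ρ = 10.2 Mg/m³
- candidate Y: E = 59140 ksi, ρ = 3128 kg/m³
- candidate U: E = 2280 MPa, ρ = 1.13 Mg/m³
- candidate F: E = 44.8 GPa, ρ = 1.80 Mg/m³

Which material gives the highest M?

After converting to SI:
  candidate X: E = 2.227 GPa, ρ = 1200 kg/m³
  candidate W: E = 4.036 GPa, ρ = 1301 kg/m³
  candidate H: E = 105.4 GPa, ρ = 8880 kg/m³
  candidate V: E = 324.5 GPa, ρ = 10200 kg/m³
  candidate Y: E = 407.8 GPa, ρ = 3128 kg/m³
  candidate U: E = 2.280 GPa, ρ = 1130 kg/m³
  candidate F: E = 44.80 GPa, ρ = 1800 kg/m³
  candidate Y: M = 6.46×10⁻³
  candidate F: M = 3.72×10⁻³
  candidate V: M = 1.77×10⁻³
  candidate W: M = 1.54×10⁻³
  candidate U: M = 1.34×10⁻³
  candidate X: M = 1.24×10⁻³
  candidate H: M = 1.16×10⁻³
The maximum is for candidate Y.

candidate Y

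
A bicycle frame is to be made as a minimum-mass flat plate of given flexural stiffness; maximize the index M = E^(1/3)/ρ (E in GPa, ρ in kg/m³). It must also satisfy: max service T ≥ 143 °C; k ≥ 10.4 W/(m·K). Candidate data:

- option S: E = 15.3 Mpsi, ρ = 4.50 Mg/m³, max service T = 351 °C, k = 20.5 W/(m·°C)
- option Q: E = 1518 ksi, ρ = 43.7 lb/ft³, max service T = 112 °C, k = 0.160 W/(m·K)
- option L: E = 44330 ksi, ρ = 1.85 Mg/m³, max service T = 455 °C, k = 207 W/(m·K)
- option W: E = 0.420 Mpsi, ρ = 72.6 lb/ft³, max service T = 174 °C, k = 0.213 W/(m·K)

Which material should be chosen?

Screen on constraints: max service T ≥ 143 °C; k ≥ 10.4 W/(m·K). Survivors: option S, option L.
Normalizing units and computing the index:
  option S: E = 105.5 GPa, ρ = 4500 kg/m³
  option L: E = 305.6 GPa, ρ = 1850 kg/m³
  option L: M = 3.64×10⁻³
  option S: M = 1.05×10⁻³
Highest index: option L.

option L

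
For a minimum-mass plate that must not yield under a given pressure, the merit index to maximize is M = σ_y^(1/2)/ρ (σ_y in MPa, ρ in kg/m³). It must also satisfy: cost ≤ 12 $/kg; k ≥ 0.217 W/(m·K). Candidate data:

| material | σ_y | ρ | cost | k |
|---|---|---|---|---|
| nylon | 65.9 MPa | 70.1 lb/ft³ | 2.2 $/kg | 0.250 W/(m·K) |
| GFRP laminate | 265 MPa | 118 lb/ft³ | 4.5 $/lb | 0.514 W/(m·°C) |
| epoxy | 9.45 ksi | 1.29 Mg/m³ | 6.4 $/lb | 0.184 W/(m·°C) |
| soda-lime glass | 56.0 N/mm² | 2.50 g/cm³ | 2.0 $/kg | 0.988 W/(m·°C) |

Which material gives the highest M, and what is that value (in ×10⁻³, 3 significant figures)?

Screen on constraints: cost ≤ 12 $/kg; k ≥ 0.217 W/(m·K). Survivors: nylon, GFRP laminate, soda-lime glass.
After converting to SI:
  nylon: σ_y = 65.90 MPa, ρ = 1123 kg/m³
  GFRP laminate: σ_y = 265.0 MPa, ρ = 1890 kg/m³
  soda-lime glass: σ_y = 56.00 MPa, ρ = 2500 kg/m³
  GFRP laminate: M = 8.61×10⁻³
  nylon: M = 7.23×10⁻³
  soda-lime glass: M = 2.99×10⁻³
Highest index: GFRP laminate.

GFRP laminate, M = 8.61×10⁻³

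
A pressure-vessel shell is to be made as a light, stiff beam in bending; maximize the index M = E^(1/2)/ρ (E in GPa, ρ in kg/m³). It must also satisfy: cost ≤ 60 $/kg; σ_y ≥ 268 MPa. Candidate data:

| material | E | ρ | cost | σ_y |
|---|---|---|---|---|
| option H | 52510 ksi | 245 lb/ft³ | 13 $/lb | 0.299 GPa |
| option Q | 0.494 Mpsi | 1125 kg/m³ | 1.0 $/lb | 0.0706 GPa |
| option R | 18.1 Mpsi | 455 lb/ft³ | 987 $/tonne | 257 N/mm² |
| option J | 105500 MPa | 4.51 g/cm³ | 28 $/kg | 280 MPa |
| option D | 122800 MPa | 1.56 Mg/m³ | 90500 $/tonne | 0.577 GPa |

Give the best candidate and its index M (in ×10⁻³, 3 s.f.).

Screen on constraints: cost ≤ 60 $/kg; σ_y ≥ 268 MPa. Survivors: option H, option J.
Putting every candidate on a common basis:
  option H: E = 362.0 GPa, ρ = 3925 kg/m³
  option J: E = 105.5 GPa, ρ = 4510 kg/m³
  option H: M = 4.85×10⁻³
  option J: M = 2.28×10⁻³
Option H ranks first.

option H, M = 4.85×10⁻³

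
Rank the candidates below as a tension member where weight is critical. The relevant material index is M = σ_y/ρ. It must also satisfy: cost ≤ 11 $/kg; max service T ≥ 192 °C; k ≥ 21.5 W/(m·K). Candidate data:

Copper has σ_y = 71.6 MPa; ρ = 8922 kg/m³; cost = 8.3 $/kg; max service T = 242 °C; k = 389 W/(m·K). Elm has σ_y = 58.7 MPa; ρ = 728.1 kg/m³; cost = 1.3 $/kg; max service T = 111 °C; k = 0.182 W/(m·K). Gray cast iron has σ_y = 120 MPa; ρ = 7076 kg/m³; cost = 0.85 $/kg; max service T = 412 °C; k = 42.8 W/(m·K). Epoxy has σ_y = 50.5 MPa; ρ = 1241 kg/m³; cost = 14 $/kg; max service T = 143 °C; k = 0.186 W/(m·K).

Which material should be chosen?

gray cast iron

Screen on constraints: cost ≤ 11 $/kg; max service T ≥ 192 °C; k ≥ 21.5 W/(m·K). Survivors: copper, gray cast iron.
Computing M directly (units already consistent):
  gray cast iron: M = 17.0 kN·m/kg
  copper: M = 8.03 kN·m/kg
The maximum is for gray cast iron.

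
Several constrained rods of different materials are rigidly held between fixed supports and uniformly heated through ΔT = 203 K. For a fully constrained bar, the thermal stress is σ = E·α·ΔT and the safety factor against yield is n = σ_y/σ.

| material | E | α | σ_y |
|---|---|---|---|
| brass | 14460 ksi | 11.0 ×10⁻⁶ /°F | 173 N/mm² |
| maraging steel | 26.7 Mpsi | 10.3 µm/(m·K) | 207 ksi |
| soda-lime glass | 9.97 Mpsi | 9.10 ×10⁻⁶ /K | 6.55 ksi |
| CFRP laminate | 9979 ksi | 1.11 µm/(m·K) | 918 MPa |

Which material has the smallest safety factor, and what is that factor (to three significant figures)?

soda-lime glass, n = 0.356

Converting E to GPa, α to ×10⁻⁶/K, σ_y to MPa, then σ and n for each:
  brass: E = 99.70, α = 19.8, σ_y = 173.0 → σ = 401 MPa, n = 0.432
  maraging steel: E = 184.1, α = 10.3, σ_y = 1427 → σ = 385 MPa, n = 3.71
  soda-lime glass: E = 68.74, α = 9.10, σ_y = 45.16 → σ = 127 MPa, n = 0.356
  CFRP laminate: E = 68.80, α = 1.11, σ_y = 918.0 → σ = 15.5 MPa, n = 59.2
Smallest n: soda-lime glass with n = 0.356.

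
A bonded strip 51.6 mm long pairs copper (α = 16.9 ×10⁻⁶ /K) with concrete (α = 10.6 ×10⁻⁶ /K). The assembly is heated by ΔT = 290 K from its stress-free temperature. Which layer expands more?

copper

α(copper) = 16.9×10⁻⁶/K vs α(concrete) = 10.6×10⁻⁶/K.
Higher α expands more for the same ΔT: copper.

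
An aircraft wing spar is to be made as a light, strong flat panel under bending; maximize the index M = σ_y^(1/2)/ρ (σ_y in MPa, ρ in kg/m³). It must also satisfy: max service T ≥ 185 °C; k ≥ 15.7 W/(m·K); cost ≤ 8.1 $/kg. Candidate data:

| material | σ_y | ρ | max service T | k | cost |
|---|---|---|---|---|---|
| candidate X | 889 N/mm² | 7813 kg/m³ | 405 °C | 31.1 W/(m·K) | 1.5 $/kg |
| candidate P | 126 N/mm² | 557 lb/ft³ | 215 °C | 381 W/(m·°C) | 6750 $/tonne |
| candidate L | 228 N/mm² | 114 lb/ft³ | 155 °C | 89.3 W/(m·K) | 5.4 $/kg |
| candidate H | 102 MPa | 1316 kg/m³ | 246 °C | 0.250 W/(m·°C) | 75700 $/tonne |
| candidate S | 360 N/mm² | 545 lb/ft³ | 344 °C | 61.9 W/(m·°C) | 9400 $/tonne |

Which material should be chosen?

Screen on constraints: max service T ≥ 185 °C; k ≥ 15.7 W/(m·K); cost ≤ 8.1 $/kg. Survivors: candidate X, candidate P.
After converting to SI:
  candidate X: σ_y = 889.0 MPa, ρ = 7813 kg/m³
  candidate P: σ_y = 126.0 MPa, ρ = 8922 kg/m³
  candidate X: M = 3.82×10⁻³
  candidate P: M = 1.26×10⁻³
Candidate X has the largest M.

candidate X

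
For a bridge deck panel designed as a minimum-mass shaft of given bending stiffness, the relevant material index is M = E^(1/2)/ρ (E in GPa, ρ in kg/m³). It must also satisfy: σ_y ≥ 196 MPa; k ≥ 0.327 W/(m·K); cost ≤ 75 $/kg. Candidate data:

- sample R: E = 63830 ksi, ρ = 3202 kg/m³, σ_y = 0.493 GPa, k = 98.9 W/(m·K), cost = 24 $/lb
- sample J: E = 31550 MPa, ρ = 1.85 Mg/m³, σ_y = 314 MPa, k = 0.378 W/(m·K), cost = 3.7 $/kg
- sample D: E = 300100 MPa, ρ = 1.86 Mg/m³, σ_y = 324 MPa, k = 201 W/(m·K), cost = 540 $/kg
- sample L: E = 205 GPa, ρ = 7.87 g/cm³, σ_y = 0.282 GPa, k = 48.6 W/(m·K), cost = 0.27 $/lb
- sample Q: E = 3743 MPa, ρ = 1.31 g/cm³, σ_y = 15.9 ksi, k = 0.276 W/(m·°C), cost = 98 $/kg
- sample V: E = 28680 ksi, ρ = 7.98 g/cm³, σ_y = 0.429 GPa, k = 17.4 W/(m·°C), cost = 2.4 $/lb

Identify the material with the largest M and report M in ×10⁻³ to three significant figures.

Screen on constraints: σ_y ≥ 196 MPa; k ≥ 0.327 W/(m·K); cost ≤ 75 $/kg. Survivors: sample R, sample J, sample L, sample V.
After converting to SI:
  sample R: E = 440.1 GPa, ρ = 3202 kg/m³
  sample J: E = 31.55 GPa, ρ = 1850 kg/m³
  sample L: E = 205.0 GPa, ρ = 7870 kg/m³
  sample V: E = 197.7 GPa, ρ = 7980 kg/m³
  sample R: M = 6.55×10⁻³
  sample J: M = 3.04×10⁻³
  sample L: M = 1.82×10⁻³
  sample V: M = 1.76×10⁻³
The maximum is for sample R.

sample R, M = 6.55×10⁻³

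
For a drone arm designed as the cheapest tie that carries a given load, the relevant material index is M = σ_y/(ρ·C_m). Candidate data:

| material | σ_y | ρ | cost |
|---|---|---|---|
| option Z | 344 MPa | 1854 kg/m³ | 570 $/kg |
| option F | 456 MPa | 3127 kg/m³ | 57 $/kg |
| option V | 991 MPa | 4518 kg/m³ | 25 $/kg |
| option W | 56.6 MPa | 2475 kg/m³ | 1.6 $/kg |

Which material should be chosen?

Computing M directly (units already consistent):
  option W: M = 14.3 kN·m per $
  option V: M = 8.77 kN·m per $
  option F: M = 2.56 kN·m per $
  option Z: M = 0.326 kN·m per $
Option W ranks first.

option W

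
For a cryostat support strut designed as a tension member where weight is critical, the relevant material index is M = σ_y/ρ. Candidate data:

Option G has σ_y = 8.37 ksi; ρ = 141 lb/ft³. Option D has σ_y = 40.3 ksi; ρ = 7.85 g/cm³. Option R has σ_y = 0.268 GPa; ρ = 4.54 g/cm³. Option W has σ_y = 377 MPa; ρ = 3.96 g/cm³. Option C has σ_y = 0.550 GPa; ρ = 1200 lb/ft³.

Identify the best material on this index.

Putting every candidate on a common basis:
  option G: σ_y = 57.71 MPa, ρ = 2259 kg/m³
  option D: σ_y = 277.9 MPa, ρ = 7850 kg/m³
  option R: σ_y = 268.0 MPa, ρ = 4540 kg/m³
  option W: σ_y = 377.0 MPa, ρ = 3960 kg/m³
  option C: σ_y = 550.0 MPa, ρ = 19220 kg/m³
  option W: M = 95.2 kN·m/kg
  option R: M = 59.0 kN·m/kg
  option D: M = 35.4 kN·m/kg
  option C: M = 28.6 kN·m/kg
  option G: M = 25.6 kN·m/kg
Option W has the largest M.

option W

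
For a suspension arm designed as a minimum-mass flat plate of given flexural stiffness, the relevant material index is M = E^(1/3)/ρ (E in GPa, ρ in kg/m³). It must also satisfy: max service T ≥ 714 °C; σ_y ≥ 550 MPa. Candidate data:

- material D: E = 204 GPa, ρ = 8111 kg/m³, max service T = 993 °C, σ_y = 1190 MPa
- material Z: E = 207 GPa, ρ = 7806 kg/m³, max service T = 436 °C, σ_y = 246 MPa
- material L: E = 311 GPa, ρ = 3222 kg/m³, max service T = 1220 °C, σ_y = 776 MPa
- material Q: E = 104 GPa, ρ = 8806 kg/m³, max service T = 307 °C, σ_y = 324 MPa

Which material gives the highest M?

material L

Screen on constraints: max service T ≥ 714 °C; σ_y ≥ 550 MPa. Survivors: material D, material L.
Computing M directly (units already consistent):
  material L: M = 2.10×10⁻³
  material D: M = 0.726×10⁻³
Material L has the largest M.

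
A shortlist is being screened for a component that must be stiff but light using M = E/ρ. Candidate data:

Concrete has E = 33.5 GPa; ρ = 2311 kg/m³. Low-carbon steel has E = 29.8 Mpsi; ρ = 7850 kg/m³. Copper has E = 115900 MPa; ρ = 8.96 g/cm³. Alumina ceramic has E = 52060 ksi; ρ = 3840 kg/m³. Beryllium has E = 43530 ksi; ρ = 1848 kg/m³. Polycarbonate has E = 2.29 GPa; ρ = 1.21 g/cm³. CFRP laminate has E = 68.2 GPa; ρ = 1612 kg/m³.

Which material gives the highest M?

beryllium

Convert each candidate to consistent units, then evaluate M:
  concrete: E = 33.50 GPa, ρ = 2311 kg/m³
  low-carbon steel: E = 205.5 GPa, ρ = 7850 kg/m³
  copper: E = 115.9 GPa, ρ = 8960 kg/m³
  alumina ceramic: E = 358.9 GPa, ρ = 3840 kg/m³
  beryllium: E = 300.1 GPa, ρ = 1848 kg/m³
  polycarbonate: E = 2.290 GPa, ρ = 1210 kg/m³
  CFRP laminate: E = 68.20 GPa, ρ = 1612 kg/m³
  beryllium: M = 162 MN·m/kg
  alumina ceramic: M = 93.5 MN·m/kg
  CFRP laminate: M = 42.3 MN·m/kg
  low-carbon steel: M = 26.2 MN·m/kg
  concrete: M = 14.5 MN·m/kg
  copper: M = 12.9 MN·m/kg
  polycarbonate: M = 1.89 MN·m/kg
The maximum is for beryllium.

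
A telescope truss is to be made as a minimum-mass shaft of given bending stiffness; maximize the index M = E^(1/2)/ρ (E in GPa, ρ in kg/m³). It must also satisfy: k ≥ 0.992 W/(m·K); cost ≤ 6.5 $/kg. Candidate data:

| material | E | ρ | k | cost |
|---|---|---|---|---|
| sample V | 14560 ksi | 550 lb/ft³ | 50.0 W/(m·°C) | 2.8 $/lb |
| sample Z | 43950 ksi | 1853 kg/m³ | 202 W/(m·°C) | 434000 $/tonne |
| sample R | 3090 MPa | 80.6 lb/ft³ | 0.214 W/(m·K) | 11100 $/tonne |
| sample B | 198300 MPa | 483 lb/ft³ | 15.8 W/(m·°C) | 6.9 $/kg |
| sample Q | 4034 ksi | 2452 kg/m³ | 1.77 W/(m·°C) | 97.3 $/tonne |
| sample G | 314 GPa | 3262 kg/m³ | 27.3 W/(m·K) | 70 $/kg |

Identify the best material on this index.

sample Q

Screen on constraints: k ≥ 0.992 W/(m·K); cost ≤ 6.5 $/kg. Survivors: sample V, sample Q.
Putting every candidate on a common basis:
  sample V: E = 100.4 GPa, ρ = 8810 kg/m³
  sample Q: E = 27.81 GPa, ρ = 2452 kg/m³
  sample Q: M = 2.15×10⁻³
  sample V: M = 1.14×10⁻³
The maximum is for sample Q.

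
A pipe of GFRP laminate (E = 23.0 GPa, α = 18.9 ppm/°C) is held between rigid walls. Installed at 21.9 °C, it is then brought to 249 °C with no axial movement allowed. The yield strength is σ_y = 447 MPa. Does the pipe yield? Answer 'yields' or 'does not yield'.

does not yield

ΔT = 227.1 K. Constrained thermal stress σ = E·α·ΔT = 23.00×10³ MPa × 18.9×10⁻⁶ × 227.1 = 98.7 MPa (compressive).
Compare to σ_y = 447 MPa: σ < σ_y, so it does not yield.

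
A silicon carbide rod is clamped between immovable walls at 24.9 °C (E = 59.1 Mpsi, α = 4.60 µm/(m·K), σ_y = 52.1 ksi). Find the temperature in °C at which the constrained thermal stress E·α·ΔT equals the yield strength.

217 °C

E = 59.1 Mpsi = 407.5 GPa.
σ_y = 52.1 ksi = 359.2 MPa.
E·α·ΔT = 359.2 MPa ⇒ ΔT = 359.2 / (407.5×10³ × 4.60×10⁻⁶) = 191.6 K.
T = 24.9 + 191.6 = 216.5 °C.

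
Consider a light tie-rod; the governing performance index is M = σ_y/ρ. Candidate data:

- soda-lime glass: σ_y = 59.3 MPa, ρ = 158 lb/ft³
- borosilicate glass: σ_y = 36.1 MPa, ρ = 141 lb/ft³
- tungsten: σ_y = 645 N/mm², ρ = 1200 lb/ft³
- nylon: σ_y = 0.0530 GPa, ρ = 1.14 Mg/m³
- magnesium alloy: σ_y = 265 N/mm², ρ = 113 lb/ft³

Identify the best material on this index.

magnesium alloy

Normalizing units and computing the index:
  soda-lime glass: σ_y = 59.30 MPa, ρ = 2531 kg/m³
  borosilicate glass: σ_y = 36.10 MPa, ρ = 2259 kg/m³
  tungsten: σ_y = 645.0 MPa, ρ = 19220 kg/m³
  nylon: σ_y = 53.00 MPa, ρ = 1140 kg/m³
  magnesium alloy: σ_y = 265.0 MPa, ρ = 1810 kg/m³
  magnesium alloy: M = 146 kN·m/kg
  nylon: M = 46.5 kN·m/kg
  tungsten: M = 33.6 kN·m/kg
  soda-lime glass: M = 23.4 kN·m/kg
  borosilicate glass: M = 16.0 kN·m/kg
The maximum is for magnesium alloy.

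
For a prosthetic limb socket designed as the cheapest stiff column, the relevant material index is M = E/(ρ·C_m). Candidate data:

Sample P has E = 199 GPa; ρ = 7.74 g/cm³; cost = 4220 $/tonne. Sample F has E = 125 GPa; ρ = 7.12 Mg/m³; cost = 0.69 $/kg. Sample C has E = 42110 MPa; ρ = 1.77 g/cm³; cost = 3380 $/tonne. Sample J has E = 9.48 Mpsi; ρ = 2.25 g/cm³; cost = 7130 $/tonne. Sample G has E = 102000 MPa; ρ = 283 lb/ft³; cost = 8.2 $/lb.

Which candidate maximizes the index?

sample F

Normalizing units and computing the index:
  sample P: E = 199.0 GPa, ρ = 7740 kg/m³, cost = 4.220 $/kg
  sample F: E = 125.0 GPa, ρ = 7120 kg/m³, cost = 0.6900 $/kg
  sample C: E = 42.11 GPa, ρ = 1770 kg/m³, cost = 3.380 $/kg
  sample J: E = 65.36 GPa, ρ = 2250 kg/m³, cost = 7.130 $/kg
  sample G: E = 102.0 GPa, ρ = 4533 kg/m³, cost = 18.08 $/kg
  sample F: M = 25.4 MN·m per $
  sample C: M = 7.04 MN·m per $
  sample P: M = 6.09 MN·m per $
  sample J: M = 4.07 MN·m per $
  sample G: M = 1.24 MN·m per $
The maximum is for sample F.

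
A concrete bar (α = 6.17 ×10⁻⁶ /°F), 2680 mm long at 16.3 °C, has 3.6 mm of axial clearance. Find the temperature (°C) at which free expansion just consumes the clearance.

137 °C

α = 6.17×10⁻⁶/°F × 9/5 = 11.1×10⁻⁶/K.
α·L₀·ΔT = 3.6 mm ⇒ ΔT = 3.6 / (11.1×10⁻⁶ × 2680.0) = 121.0 K.
T = 16.3 + 121.0 = 137.3 °C.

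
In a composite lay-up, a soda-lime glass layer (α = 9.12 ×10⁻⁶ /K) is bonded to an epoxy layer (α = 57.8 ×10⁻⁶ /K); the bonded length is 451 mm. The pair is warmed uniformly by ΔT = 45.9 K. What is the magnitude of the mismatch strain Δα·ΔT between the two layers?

Δα = |9.12 − 57.8|×10⁻⁶/K = 48.7×10⁻⁶/K.
Mismatch strain = Δα·ΔT = 48.7×10⁻⁶ × 45.9 = 2.23×10⁻³.

2.23×10⁻³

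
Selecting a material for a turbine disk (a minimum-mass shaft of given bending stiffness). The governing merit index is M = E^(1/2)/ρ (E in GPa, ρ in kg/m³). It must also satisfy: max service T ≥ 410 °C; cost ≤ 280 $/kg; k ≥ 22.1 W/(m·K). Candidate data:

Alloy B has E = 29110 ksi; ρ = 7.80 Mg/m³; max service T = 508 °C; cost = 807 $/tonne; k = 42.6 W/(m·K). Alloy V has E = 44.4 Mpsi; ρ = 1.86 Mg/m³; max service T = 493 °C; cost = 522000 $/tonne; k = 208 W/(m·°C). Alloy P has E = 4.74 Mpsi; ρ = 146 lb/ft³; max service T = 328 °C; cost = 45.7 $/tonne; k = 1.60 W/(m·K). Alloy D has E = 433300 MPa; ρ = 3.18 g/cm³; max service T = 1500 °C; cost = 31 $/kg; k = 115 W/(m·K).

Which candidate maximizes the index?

alloy D

Screen on constraints: max service T ≥ 410 °C; cost ≤ 280 $/kg; k ≥ 22.1 W/(m·K). Survivors: alloy B, alloy D.
After converting to SI:
  alloy B: E = 200.7 GPa, ρ = 7800 kg/m³
  alloy D: E = 433.3 GPa, ρ = 3180 kg/m³
  alloy D: M = 6.55×10⁻³
  alloy B: M = 1.82×10⁻³
The maximum is for alloy D.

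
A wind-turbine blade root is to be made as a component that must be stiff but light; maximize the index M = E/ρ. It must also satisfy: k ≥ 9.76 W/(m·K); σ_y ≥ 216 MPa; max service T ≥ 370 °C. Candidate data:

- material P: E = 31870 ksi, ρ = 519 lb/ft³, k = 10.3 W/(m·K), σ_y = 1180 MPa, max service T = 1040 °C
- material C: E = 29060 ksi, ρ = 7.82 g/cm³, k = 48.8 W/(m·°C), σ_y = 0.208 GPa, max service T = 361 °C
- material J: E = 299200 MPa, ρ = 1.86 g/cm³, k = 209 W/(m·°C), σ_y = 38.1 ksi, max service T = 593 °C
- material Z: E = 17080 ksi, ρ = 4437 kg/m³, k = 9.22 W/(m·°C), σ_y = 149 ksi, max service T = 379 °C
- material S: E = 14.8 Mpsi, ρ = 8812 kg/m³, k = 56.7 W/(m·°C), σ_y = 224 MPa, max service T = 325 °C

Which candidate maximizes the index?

Screen on constraints: k ≥ 9.76 W/(m·K); σ_y ≥ 216 MPa; max service T ≥ 370 °C. Survivors: material P, material J.
After converting to SI:
  material P: E = 219.7 GPa, ρ = 8314 kg/m³
  material J: E = 299.2 GPa, ρ = 1860 kg/m³
  material J: M = 161 MN·m/kg
  material P: M = 26.4 MN·m/kg
Highest index: material J.

material J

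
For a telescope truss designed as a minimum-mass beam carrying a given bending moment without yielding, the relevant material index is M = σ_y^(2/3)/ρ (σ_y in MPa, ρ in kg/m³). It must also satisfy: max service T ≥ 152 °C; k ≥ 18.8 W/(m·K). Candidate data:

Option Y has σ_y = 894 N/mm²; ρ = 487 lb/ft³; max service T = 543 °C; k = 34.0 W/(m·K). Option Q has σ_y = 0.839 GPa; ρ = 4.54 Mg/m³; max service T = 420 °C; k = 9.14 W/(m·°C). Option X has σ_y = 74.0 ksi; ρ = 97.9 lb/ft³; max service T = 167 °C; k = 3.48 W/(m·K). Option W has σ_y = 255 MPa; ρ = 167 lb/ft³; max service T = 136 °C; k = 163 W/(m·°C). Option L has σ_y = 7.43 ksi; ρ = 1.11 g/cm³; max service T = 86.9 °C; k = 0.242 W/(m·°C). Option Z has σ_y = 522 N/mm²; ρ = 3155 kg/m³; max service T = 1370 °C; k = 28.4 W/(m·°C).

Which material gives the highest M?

Screen on constraints: max service T ≥ 152 °C; k ≥ 18.8 W/(m·K). Survivors: option Y, option Z.
Normalizing units and computing the index:
  option Y: σ_y = 894.0 MPa, ρ = 7801 kg/m³
  option Z: σ_y = 522.0 MPa, ρ = 3155 kg/m³
  option Z: M = 20.5×10⁻³
  option Y: M = 11.9×10⁻³
Option Z ranks first.

option Z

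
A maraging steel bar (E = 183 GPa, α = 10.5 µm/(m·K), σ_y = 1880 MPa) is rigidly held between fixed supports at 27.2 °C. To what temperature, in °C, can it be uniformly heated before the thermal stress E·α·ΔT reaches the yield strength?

E·α·ΔT = 1880 MPa ⇒ ΔT = 1880 / (183.0×10³ × 10.5×10⁻⁶) = 978.4 K.
T = 27.2 + 978.4 = 1006 °C.

1010 °C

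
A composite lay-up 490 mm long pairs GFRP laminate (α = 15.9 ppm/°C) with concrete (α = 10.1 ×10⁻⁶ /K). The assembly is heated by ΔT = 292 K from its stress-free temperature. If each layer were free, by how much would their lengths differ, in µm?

Δα = |15.9 − 10.1|×10⁻⁶/K = 5.80×10⁻⁶/K.
ΔL_mismatch = Δα·L·ΔT = 5.80×10⁻⁶ × 490.0 mm × 292.0 K = 830 µm.

830 µm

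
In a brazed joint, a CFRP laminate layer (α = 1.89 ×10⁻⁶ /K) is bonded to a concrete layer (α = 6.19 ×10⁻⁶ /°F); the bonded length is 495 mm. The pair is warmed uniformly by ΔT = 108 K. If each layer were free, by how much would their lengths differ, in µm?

concrete: α = 6.19×10⁻⁶/°F × 9/5 = 11.1×10⁻⁶/K.
Δα = |1.89 − 11.1|×10⁻⁶/K = 9.25×10⁻⁶/K.
ΔL_mismatch = Δα·L·ΔT = 9.25×10⁻⁶ × 495.0 mm × 108.0 K = 495 µm.

495 µm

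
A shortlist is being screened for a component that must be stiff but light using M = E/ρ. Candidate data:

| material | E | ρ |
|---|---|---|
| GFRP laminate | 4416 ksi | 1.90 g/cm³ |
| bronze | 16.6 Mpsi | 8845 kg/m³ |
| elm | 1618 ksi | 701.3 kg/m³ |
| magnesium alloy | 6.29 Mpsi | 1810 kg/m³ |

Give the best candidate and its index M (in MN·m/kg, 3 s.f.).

magnesium alloy, M = 24.0 MN·m/kg

Putting every candidate on a common basis:
  GFRP laminate: E = 30.45 GPa, ρ = 1900 kg/m³
  bronze: E = 114.5 GPa, ρ = 8845 kg/m³
  elm: E = 11.16 GPa, ρ = 701.3 kg/m³
  magnesium alloy: E = 43.37 GPa, ρ = 1810 kg/m³
  magnesium alloy: M = 24.0 MN·m/kg
  GFRP laminate: M = 16.0 MN·m/kg
  elm: M = 15.9 MN·m/kg
  bronze: M = 12.9 MN·m/kg
Highest index: magnesium alloy.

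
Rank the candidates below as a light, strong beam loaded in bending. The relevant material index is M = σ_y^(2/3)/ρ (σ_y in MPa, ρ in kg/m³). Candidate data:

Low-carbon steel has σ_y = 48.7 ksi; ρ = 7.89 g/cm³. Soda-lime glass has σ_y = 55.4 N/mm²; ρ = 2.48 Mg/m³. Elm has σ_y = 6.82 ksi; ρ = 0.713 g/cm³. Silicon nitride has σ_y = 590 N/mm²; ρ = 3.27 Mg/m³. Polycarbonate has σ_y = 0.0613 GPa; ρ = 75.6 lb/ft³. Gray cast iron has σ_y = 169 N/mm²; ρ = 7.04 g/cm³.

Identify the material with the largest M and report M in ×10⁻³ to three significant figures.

After converting to SI:
  low-carbon steel: σ_y = 335.8 MPa, ρ = 7890 kg/m³
  soda-lime glass: σ_y = 55.40 MPa, ρ = 2480 kg/m³
  elm: σ_y = 47.02 MPa, ρ = 713.0 kg/m³
  silicon nitride: σ_y = 590.0 MPa, ρ = 3270 kg/m³
  polycarbonate: σ_y = 61.30 MPa, ρ = 1211 kg/m³
  gray cast iron: σ_y = 169.0 MPa, ρ = 7040 kg/m³
  silicon nitride: M = 21.5×10⁻³
  elm: M = 18.3×10⁻³
  polycarbonate: M = 12.8×10⁻³
  low-carbon steel: M = 6.12×10⁻³
  soda-lime glass: M = 5.86×10⁻³
  gray cast iron: M = 4.34×10⁻³
Highest index: silicon nitride.

silicon nitride, M = 21.5×10⁻³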